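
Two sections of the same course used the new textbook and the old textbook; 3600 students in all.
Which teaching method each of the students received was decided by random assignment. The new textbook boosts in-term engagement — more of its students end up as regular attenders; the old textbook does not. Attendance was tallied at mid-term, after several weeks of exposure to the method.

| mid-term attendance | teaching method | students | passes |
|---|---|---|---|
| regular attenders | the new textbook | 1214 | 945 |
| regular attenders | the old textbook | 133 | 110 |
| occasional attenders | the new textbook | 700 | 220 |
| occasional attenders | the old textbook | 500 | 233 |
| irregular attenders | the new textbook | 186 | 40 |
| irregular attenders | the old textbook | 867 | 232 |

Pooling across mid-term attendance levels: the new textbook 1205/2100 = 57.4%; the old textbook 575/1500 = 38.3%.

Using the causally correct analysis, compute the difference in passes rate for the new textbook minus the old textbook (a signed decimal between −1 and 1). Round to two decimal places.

Mid-term attendance is recorded after the teaching method and is itself shifted by it — it sits on the causal path from teaching method to outcome. Conditioning on a mediator would strip out part of the effect we want; the pooled comparison gives the total causal effect.
The causal difference is the pooled difference: 0.574 − 0.383 = +0.190.

+0.19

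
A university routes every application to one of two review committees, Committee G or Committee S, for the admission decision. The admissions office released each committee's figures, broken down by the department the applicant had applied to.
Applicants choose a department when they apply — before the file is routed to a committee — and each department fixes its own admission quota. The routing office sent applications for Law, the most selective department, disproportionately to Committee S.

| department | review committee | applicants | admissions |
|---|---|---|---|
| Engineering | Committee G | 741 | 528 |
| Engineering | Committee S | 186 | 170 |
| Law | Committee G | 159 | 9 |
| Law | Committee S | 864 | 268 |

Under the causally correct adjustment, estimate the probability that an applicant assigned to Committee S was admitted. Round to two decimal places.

Since department is a pre-existing factor (not a product of the review committee) and it affects the outcome on its own, it is a confounder. The stratified rates, not the pooled rate, identify the causal effect.
Standardising Committee S to the population department mix: 0.475·170/186 + 0.525·268/864 = 0.597.

0.60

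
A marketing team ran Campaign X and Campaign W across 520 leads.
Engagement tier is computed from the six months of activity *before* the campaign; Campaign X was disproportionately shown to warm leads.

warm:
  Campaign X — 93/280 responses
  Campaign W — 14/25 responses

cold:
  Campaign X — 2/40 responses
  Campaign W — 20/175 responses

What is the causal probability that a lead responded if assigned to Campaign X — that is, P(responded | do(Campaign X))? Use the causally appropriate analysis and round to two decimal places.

Engagement tier differs across campaigns for reasons unrelated to any effect of the campaign itself, and it separately predicts the outcome — a classic confounder. We must compare within engagement tier levels.
Standardising Campaign X to the population engagement tier mix: 0.587·93/280 + 0.413·2/40 = 0.215.

0.22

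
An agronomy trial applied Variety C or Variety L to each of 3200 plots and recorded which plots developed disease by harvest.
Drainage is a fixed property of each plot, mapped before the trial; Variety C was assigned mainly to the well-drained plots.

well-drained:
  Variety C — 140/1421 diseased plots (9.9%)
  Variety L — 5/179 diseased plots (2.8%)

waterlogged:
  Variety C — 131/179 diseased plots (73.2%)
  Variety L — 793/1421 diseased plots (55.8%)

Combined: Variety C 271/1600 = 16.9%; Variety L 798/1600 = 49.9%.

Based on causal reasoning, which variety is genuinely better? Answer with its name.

Nothing the variety does changes field drainage; the imbalance is an allocation artefact. With field drainage also predicting the outcome, the pooled figure is confounded, and the within-stratum comparison is the causal one.
Within each level — well-drained: 9.9% vs 2.8%; waterlogged: 73.2% vs 55.8% — Variety L is lower every time.

Variety L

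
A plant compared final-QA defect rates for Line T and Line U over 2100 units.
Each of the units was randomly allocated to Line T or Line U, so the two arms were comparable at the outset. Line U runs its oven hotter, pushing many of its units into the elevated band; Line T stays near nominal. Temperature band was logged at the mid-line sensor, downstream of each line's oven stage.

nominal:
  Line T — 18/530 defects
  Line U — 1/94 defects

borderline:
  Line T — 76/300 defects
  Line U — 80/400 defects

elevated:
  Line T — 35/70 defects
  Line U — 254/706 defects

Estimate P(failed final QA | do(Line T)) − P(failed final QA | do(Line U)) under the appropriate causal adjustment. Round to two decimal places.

-0.14

The stratified and pooled comparisons disagree (Line U wins within each in-process temperature band; Line T wins overall), so the answer turns on the causal role of in-process temperature band.
In-process temperature band lies on the pathway line → in-process temperature band → outcome, so adjusting for it blocks the indirect effect. For the total causal effect of line, use the unadjusted pooled rates.
The causal difference is the pooled difference: 0.143 − 0.279 = -0.136.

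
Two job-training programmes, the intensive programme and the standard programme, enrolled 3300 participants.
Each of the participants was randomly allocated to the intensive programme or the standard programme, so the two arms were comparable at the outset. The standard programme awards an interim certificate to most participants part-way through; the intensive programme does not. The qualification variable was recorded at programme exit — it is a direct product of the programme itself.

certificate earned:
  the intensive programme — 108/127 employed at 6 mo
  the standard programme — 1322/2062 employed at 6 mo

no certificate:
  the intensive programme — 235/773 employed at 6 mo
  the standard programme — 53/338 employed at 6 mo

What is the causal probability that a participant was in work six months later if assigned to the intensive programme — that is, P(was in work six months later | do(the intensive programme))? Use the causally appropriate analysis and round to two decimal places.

0.38

the intensive programme is higher inside every qualification attained during the programme stratum but the standard programme is higher in aggregate. Whether to stratify depends on how qualification attained during the programme relates to the programme.
Qualification attained during the programme here is a post-treatment variable shaped by the programme; conditioning on it would introduce bias rather than remove it. The overall comparison is the causal one.
So P(outcome | do(the intensive programme)) is just the pooled rate for the intensive programme: 343/900 = 0.381.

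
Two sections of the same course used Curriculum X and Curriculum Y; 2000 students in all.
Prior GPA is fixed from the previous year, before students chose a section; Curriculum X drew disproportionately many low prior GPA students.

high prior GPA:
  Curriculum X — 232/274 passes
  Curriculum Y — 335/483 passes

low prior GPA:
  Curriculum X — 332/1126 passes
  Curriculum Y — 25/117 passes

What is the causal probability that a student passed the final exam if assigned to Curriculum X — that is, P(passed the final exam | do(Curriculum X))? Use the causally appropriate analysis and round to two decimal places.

0.50

Curriculum X is higher inside every prior GPA band stratum but Curriculum Y is higher in aggregate. Whether to stratify depends on how prior GPA band relates to the teaching method.
The imbalance in prior GPA band arose from how students were allocated, not from anything the teaching method did; and prior GPA band independently affects the outcome. The pooled gap is confounded — condition on prior GPA band.
Standardising Curriculum X to the population prior GPA band mix: 0.379·232/274 + 0.622·332/1126 = 0.504.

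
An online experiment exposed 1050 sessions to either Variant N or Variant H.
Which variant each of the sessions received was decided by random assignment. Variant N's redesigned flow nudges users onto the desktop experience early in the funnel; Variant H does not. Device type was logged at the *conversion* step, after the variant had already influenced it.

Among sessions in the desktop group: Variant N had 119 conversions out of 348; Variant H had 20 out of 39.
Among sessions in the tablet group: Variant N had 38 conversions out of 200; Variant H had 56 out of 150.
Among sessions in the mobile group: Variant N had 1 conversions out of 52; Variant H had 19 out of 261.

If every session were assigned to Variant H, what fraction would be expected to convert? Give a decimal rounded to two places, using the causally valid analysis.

The device type-specific comparison favours Variant H throughout, but the pooled figures favour Variant N. The question is whether to condition on device type.
Device type is recorded after the variant and is itself shifted by it — it sits on the causal path from variant to outcome. Conditioning on a mediator would strip out part of the effect we want; the pooled comparison gives the total causal effect.
So P(outcome | do(Variant H)) is just the pooled rate for Variant H: 95/450 = 0.211.

0.21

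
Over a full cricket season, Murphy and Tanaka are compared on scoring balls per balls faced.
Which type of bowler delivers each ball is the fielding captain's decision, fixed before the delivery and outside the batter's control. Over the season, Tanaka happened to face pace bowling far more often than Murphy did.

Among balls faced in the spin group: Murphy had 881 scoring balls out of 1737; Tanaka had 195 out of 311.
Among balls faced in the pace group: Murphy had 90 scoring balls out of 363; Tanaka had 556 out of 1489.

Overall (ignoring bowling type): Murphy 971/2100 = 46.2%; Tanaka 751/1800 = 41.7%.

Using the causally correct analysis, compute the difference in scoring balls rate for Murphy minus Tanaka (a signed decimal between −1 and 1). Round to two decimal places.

-0.12

The stratified and pooled comparisons disagree (Tanaka wins within each bowling type; Murphy wins overall), so the answer turns on the causal role of bowling type.
Bowling type is set before the player has any effect — it is not caused by the player — and it independently drives the outcome. That makes it a confounder, so the causal comparison is within bowling type levels.
Adjusting over the population distribution of bowling type: 0.525·(0.507−0.627) + 0.475·(0.248−0.373) = -0.123.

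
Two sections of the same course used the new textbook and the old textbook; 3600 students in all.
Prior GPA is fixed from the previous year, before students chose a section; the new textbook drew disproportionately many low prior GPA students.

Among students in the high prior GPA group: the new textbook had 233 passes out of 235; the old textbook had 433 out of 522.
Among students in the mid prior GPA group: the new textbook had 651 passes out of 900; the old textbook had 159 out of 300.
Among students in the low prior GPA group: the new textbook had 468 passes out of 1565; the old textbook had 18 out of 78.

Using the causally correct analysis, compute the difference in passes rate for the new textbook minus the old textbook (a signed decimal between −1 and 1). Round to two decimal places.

+0.13

The imbalance in prior GPA band arose from how students were allocated, not from anything the teaching method did; and prior GPA band independently affects the outcome. The pooled gap is confounded — condition on prior GPA band.
Adjusting over the population distribution of prior GPA band: 0.210·(0.991−0.830) + 0.333·(0.723−0.530) + 0.456·(0.299−0.231) = +0.130.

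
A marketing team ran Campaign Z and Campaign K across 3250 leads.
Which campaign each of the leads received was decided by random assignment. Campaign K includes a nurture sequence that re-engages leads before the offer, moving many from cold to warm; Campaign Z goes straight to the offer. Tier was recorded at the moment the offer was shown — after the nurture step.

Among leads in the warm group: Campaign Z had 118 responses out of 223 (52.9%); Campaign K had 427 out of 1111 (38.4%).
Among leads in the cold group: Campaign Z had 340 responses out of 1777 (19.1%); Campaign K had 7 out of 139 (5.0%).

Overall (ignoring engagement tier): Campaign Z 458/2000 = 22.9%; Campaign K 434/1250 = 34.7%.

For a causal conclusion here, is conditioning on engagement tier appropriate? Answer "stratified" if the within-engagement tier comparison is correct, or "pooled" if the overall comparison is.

The stratified and pooled comparisons disagree (Campaign Z wins within each engagement tier; Campaign K wins overall), so the answer turns on the causal role of engagement tier.
Stratifying would compare campaigns among leads the campaigns themselves sorted into engagement tier groups — a form of selection on an intermediate. The unconditioned pooled rates give the total causal effect.
Pooled: Campaign Z 22.9% vs Campaign K 34.7%; Campaign K is higher overall.

pooled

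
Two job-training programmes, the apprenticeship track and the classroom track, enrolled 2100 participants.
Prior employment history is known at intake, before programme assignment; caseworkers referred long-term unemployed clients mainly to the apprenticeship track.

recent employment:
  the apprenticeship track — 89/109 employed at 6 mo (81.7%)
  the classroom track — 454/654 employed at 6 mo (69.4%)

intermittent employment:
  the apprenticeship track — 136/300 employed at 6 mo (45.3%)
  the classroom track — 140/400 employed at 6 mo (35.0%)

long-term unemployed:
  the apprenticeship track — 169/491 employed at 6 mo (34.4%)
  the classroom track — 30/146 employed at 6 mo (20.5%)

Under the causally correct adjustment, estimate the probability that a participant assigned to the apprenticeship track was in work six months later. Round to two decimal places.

0.55

The prior employment history-specific comparison favours the apprenticeship track throughout, but the pooled figures favour the classroom track. The question is whether to condition on prior employment history.
Prior employment history satisfies the back-door criterion: it is not a descendant of the programme, and it blocks the spurious path from programme to outcome. Adjusting for it (i.e., using the within-prior employment history rates) gives the causal effect.
Standardising the apprenticeship track to the population prior employment history mix: 0.363·89/109 + 0.333·136/300 + 0.303·169/491 = 0.552.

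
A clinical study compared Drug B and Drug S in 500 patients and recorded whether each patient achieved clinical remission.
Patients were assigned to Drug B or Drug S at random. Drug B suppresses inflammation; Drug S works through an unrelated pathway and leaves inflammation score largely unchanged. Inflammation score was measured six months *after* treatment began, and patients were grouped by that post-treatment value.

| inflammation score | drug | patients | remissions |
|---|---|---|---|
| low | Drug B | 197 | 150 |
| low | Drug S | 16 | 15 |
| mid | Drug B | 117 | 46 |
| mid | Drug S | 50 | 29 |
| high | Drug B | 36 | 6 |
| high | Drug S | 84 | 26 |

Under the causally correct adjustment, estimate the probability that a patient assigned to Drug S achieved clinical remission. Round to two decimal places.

0.47

The stratified and pooled comparisons disagree (Drug S wins within each inflammation score; Drug B wins overall), so the answer turns on the causal role of inflammation score.
Inflammation score is recorded after the drug and is itself shifted by it — it sits on the causal path from drug to outcome. Conditioning on a mediator would strip out part of the effect we want; the pooled comparison gives the total causal effect.
So P(outcome | do(Drug S)) is just the pooled rate for Drug S: 70/150 = 0.467.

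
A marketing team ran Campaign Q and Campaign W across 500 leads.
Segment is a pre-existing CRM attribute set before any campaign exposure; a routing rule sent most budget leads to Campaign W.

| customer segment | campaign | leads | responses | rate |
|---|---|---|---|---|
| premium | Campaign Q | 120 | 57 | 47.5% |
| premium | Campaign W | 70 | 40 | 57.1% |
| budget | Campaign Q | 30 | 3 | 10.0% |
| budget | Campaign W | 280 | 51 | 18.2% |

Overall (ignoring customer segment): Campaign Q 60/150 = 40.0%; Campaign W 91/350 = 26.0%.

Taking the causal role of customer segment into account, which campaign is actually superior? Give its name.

Campaign W

The imbalance in customer segment arose from how leads were allocated, not from anything the campaign did; and customer segment independently affects the outcome. The pooled gap is confounded — condition on customer segment.
Within each level — premium: 47.5% vs 57.1%; budget: 10.0% vs 18.2% — Campaign W is higher every time.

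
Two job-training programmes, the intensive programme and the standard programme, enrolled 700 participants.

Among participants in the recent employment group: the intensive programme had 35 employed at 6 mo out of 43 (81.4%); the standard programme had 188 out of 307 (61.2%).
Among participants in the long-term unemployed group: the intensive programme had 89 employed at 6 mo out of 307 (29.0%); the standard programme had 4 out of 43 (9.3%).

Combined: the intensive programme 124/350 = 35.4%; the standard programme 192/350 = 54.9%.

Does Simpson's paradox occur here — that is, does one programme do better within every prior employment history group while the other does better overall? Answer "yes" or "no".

yes

Within each prior employment history level (recent employment 81.4% vs 61.2%; long-term unemployed 29.0% vs 9.3%), the intensive programme has the higher rate every time. Pooled: 35.4% vs 54.9% — the standard programme has the higher rate overall. The two comparisons disagree.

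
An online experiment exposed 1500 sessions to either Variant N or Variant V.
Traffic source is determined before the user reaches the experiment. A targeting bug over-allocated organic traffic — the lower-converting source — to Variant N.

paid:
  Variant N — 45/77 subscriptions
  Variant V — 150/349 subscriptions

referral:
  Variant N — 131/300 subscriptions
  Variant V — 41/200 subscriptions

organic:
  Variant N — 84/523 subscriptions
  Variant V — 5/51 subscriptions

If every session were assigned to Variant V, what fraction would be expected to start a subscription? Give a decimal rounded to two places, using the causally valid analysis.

0.23

Traffic source satisfies the back-door criterion: it is not a descendant of the variant, and it blocks the spurious path from variant to outcome. Adjusting for it (i.e., using the within-traffic source rates) gives the causal effect.
Standardising Variant V to the population traffic source mix: 0.284·150/349 + 0.333·41/200 + 0.383·5/51 = 0.228.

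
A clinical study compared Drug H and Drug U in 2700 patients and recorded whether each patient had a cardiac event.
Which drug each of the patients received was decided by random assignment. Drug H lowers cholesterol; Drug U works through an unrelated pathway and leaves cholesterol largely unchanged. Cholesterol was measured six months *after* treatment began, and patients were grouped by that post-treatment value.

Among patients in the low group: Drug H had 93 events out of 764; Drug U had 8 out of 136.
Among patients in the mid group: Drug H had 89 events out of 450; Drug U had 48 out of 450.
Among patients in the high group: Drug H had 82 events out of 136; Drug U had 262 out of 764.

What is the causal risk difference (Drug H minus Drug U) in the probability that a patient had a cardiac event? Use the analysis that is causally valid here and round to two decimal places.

Cholesterol here is a post-treatment variable shaped by the drug; conditioning on it would introduce bias rather than remove it. The overall comparison is the causal one.
The causal difference is the pooled difference: 0.196 − 0.236 = -0.040.

-0.04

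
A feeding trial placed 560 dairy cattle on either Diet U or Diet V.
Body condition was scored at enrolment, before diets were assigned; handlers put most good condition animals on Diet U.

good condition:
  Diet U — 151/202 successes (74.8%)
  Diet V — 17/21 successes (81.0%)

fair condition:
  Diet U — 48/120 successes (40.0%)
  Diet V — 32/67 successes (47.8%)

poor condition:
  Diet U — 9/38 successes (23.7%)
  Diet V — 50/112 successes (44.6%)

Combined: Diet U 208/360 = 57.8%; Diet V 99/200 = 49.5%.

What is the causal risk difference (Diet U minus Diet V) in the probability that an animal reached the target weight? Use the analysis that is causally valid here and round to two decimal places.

-0.11

Within every starting body condition level Diet V has the higher rate, yet pooled Diet U does — Simpson's reversal.
The imbalance in starting body condition arose from how dairy cattle were allocated, not from anything the diet did; and starting body condition independently affects the outcome. The pooled gap is confounded — condition on starting body condition.
Adjusting over the population distribution of starting body condition: 0.398·(0.748−0.810) + 0.334·(0.400−0.478) + 0.268·(0.237−0.446) = -0.107.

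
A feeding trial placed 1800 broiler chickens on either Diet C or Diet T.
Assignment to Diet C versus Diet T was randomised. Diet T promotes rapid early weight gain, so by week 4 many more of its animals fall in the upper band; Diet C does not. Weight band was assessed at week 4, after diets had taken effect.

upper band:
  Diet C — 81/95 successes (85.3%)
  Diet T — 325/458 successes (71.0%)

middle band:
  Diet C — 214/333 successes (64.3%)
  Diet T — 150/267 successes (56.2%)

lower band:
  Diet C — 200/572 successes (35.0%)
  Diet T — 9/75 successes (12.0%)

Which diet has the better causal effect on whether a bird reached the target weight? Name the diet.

Diet T

Because the diet influences week-4 weight band, week-4 weight band is a post-treatment mediator, not a confounder. Stratifying on it would bias the estimate; the causal effect is the crude pooled difference.
Pooled: Diet C 49.5% vs Diet T 60.5%; Diet T is higher overall.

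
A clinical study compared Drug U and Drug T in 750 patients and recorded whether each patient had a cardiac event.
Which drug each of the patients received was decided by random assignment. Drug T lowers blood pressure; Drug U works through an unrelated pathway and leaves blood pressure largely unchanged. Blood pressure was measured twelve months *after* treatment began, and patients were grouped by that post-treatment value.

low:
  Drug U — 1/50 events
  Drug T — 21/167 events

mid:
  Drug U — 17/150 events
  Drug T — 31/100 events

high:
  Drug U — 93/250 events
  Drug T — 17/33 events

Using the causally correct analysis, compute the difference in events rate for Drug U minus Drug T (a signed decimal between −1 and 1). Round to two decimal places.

Drug U is lower inside every blood pressure stratum but Drug T is lower in aggregate. Whether to stratify depends on how blood pressure relates to the drug.
Blood pressure here is a post-treatment variable shaped by the drug; conditioning on it would introduce bias rather than remove it. The overall comparison is the causal one.
The causal difference is the pooled difference: 0.247 − 0.230 = +0.017.

+0.02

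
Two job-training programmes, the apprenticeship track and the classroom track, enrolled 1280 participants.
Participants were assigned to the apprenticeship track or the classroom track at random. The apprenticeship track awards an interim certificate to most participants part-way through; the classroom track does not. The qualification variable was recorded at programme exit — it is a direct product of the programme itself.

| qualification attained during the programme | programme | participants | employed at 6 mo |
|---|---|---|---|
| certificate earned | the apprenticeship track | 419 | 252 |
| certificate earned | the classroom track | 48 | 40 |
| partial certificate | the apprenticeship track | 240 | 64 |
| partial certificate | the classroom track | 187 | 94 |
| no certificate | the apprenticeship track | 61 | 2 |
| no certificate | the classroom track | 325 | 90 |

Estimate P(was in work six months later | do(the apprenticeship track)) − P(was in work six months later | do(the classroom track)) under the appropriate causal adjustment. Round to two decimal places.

The stratified and pooled comparisons disagree (the classroom track wins within each qualification attained during the programme; the apprenticeship track wins overall), so the answer turns on the causal role of qualification attained during the programme.
Qualification attained during the programme lies on the pathway programme → qualification attained during the programme → outcome, so adjusting for it blocks the indirect effect. For the total causal effect of programme, use the unadjusted pooled rates.
The causal difference is the pooled difference: 0.442 − 0.400 = +0.042.

+0.04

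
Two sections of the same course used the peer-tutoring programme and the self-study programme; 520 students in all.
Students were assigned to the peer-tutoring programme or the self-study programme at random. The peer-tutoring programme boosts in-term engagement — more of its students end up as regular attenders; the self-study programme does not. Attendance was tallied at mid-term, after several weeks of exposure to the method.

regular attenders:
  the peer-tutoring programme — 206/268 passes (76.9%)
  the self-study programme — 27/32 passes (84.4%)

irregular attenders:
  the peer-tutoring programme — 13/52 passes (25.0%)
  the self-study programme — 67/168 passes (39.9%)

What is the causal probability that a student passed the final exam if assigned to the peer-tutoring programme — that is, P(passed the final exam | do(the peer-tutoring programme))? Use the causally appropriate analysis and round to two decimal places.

0.68

The mid-term attendance-specific comparison favours the self-study programme throughout, but the pooled figures favour the peer-tutoring programme. The question is whether to condition on mid-term attendance.
Mid-term attendance lies on the pathway teaching method → mid-term attendance → outcome, so adjusting for it blocks the indirect effect. For the total causal effect of teaching method, use the unadjusted pooled rates.
So P(outcome | do(the peer-tutoring programme)) is just the pooled rate for the peer-tutoring programme: 219/320 = 0.684.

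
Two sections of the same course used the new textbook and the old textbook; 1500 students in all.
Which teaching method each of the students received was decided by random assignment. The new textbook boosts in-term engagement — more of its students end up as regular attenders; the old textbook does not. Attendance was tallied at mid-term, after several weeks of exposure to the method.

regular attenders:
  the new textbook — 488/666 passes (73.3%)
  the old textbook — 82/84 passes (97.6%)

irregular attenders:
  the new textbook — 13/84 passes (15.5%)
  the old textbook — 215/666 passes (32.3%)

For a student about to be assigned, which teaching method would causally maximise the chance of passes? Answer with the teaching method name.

the new textbook

The mid-term attendance-specific comparison favours the old textbook throughout, but the pooled figures favour the new textbook. The question is whether to condition on mid-term attendance.
Stratifying would compare teaching methods among students the teaching methods themselves sorted into mid-term attendance groups — a form of selection on an intermediate. The unconditioned pooled rates give the total causal effect.
Pooled: the new textbook 66.8% vs the old textbook 39.6%; the new textbook is higher overall.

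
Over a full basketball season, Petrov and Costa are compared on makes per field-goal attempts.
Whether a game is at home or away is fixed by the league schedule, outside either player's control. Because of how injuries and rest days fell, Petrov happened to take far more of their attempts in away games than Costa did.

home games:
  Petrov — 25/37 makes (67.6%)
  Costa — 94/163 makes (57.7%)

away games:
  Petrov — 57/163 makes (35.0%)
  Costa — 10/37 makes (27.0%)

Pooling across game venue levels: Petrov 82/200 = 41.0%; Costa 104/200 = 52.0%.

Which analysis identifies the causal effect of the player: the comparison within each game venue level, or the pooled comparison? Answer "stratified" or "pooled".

stratified

Game venue satisfies the back-door criterion: it is not a descendant of the player, and it blocks the spurious path from player to outcome. Adjusting for it (i.e., using the within-game venue rates) gives the causal effect.
Within each level — home games: 67.6% vs 57.7%; away games: 35.0% vs 27.0% — Petrov is higher every time.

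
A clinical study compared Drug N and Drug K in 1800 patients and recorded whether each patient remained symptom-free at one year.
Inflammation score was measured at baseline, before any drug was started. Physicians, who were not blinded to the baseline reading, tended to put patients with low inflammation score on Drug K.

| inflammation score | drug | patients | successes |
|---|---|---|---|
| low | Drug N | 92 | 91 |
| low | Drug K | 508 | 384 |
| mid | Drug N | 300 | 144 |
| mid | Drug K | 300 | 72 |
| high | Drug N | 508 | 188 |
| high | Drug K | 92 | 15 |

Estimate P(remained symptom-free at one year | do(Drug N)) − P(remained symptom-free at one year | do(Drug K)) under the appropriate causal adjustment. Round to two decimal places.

The stratified and pooled comparisons disagree (Drug N wins within each inflammation score; Drug K wins overall), so the answer turns on the causal role of inflammation score.
The imbalance in inflammation score arose from how patients were allocated, not from anything the drug did; and inflammation score independently affects the outcome. The pooled gap is confounded — condition on inflammation score.
Adjusting over the population distribution of inflammation score: 0.333·(0.989−0.756) + 0.333·(0.480−0.240) + 0.333·(0.370−0.163) = +0.227.

+0.23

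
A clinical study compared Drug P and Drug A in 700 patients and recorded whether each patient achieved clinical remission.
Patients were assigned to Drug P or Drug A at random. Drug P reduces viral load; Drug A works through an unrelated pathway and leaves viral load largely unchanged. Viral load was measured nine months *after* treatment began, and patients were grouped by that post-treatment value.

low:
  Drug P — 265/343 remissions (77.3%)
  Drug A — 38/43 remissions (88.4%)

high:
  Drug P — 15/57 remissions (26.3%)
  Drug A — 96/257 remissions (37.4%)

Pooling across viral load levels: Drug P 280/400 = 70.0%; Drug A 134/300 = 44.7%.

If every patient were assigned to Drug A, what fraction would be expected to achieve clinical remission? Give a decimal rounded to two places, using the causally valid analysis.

Viral load lies on the pathway drug → viral load → outcome, so adjusting for it blocks the indirect effect. For the total causal effect of drug, use the unadjusted pooled rates.
So P(outcome | do(Drug A)) is just the pooled rate for Drug A: 134/300 = 0.447.

0.45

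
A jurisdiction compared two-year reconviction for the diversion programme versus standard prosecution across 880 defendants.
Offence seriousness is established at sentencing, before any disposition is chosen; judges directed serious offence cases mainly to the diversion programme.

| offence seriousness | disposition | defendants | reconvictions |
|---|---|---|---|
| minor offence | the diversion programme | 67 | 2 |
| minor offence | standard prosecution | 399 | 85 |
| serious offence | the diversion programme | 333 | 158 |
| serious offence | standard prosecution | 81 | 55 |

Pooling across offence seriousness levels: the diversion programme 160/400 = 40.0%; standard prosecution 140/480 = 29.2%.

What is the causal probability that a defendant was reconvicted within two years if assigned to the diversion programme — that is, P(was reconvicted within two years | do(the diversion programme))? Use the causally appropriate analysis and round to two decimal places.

0.24

the diversion programme is lower inside every offence seriousness stratum but standard prosecution is lower in aggregate. Whether to stratify depends on how offence seriousness relates to the disposition.
Nothing the disposition does changes offence seriousness; the imbalance is an allocation artefact. With offence seriousness also predicting the outcome, the pooled figure is confounded, and the within-stratum comparison is the causal one.
Standardising the diversion programme to the population offence seriousness mix: 0.530·2/67 + 0.470·158/333 = 0.239.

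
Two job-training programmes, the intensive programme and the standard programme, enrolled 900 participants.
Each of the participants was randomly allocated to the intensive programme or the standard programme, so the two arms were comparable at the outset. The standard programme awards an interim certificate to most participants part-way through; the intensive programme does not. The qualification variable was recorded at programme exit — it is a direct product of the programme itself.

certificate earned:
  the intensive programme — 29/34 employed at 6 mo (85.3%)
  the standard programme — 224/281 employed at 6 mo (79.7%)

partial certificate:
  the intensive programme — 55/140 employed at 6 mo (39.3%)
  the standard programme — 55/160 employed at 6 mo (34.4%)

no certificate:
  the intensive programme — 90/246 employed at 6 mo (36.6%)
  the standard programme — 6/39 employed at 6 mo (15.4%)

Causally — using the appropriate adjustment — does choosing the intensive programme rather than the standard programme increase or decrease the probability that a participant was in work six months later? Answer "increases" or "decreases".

decreases

Because the programme influences qualification attained during the programme, qualification attained during the programme is a post-treatment mediator, not a confounder. Stratifying on it would bias the estimate; the causal effect is the crude pooled difference.
Pooled: the intensive programme 41.4% vs the standard programme 59.4%; the standard programme is higher overall.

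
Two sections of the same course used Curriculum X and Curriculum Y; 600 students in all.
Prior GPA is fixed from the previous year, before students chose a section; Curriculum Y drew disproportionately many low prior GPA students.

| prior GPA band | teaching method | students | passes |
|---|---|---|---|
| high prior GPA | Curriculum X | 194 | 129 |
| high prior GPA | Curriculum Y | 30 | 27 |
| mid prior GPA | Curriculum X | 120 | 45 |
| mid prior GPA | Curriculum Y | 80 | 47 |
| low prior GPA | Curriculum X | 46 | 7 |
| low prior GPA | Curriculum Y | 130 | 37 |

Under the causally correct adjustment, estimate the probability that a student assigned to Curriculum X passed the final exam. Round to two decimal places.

The stratified and pooled comparisons disagree (Curriculum Y wins within each prior GPA band; Curriculum X wins overall), so the answer turns on the causal role of prior GPA band.
Prior GPA band satisfies the back-door criterion: it is not a descendant of the teaching method, and it blocks the spurious path from teaching method to outcome. Adjusting for it (i.e., using the within-prior GPA band rates) gives the causal effect.
Standardising Curriculum X to the population prior GPA band mix: 0.373·129/194 + 0.333·45/120 + 0.293·7/46 = 0.418.

0.42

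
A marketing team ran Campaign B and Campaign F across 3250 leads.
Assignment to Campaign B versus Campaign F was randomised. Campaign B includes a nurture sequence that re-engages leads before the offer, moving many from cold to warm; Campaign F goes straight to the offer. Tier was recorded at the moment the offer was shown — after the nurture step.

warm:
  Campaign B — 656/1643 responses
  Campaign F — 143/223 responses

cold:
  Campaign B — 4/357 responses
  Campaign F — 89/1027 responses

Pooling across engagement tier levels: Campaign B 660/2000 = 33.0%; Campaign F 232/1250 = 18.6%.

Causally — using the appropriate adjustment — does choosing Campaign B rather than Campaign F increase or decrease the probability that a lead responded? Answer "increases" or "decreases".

increases

Engagement tier lies on the pathway campaign → engagement tier → outcome, so adjusting for it blocks the indirect effect. For the total causal effect of campaign, use the unadjusted pooled rates.
Pooled: Campaign B 33.0% vs Campaign F 18.6%; Campaign B is higher overall.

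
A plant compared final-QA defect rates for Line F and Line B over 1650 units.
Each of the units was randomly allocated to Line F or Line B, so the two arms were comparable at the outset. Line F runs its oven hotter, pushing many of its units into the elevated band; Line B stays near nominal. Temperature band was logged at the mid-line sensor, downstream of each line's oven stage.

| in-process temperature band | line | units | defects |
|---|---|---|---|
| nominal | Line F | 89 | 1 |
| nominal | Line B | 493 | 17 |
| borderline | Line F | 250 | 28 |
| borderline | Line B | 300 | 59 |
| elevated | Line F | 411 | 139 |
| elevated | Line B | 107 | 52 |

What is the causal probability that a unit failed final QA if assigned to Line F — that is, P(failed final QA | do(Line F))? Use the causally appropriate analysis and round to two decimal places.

Line F is lower inside every in-process temperature band stratum but Line B is lower in aggregate. Whether to stratify depends on how in-process temperature band relates to the line.
In-process temperature band lies on the pathway line → in-process temperature band → outcome, so adjusting for it blocks the indirect effect. For the total causal effect of line, use the unadjusted pooled rates.
So P(outcome | do(Line F)) is just the pooled rate for Line F: 168/750 = 0.224.

0.22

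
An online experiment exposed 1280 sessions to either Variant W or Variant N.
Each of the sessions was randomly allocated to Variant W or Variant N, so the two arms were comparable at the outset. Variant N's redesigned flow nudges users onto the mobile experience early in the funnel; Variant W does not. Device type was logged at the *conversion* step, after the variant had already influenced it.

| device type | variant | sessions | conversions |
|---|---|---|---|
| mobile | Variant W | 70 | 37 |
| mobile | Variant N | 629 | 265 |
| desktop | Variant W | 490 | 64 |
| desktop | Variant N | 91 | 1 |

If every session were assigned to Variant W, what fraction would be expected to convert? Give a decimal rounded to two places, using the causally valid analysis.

Device type is downstream of the variant. One should not condition on a consequence of treatment, so the overall rates are the right comparison.
So P(outcome | do(Variant W)) is just the pooled rate for Variant W: 101/560 = 0.180.

0.18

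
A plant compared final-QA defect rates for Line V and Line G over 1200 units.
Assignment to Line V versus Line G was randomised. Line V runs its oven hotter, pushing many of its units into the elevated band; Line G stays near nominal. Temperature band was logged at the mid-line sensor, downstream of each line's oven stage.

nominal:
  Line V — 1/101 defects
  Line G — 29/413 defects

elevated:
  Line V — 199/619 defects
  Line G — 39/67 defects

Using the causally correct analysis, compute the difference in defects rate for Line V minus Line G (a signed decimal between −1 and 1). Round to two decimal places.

In-process temperature band lies on the pathway line → in-process temperature band → outcome, so adjusting for it blocks the indirect effect. For the total causal effect of line, use the unadjusted pooled rates.
The causal difference is the pooled difference: 0.278 − 0.142 = +0.136.

+0.14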